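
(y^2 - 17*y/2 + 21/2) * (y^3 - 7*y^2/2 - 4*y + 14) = y^5 - 12*y^4 + 145*y^3/4 + 45*y^2/4 - 161*y + 147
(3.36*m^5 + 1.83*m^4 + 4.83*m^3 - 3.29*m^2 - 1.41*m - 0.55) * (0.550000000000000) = 1.848*m^5 + 1.0065*m^4 + 2.6565*m^3 - 1.8095*m^2 - 0.7755*m - 0.3025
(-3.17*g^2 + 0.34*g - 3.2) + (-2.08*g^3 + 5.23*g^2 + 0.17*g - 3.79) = -2.08*g^3 + 2.06*g^2 + 0.51*g - 6.99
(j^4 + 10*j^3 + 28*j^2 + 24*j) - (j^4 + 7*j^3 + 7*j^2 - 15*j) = 3*j^3 + 21*j^2 + 39*j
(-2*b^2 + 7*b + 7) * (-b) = 2*b^3 - 7*b^2 - 7*b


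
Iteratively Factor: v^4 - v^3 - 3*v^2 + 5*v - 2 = (v - 1)*(v^3 - 3*v + 2) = (v - 1)*(v + 2)*(v^2 - 2*v + 1) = (v - 1)^2*(v + 2)*(v - 1)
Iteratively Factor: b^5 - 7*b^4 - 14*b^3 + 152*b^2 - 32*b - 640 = (b - 4)*(b^4 - 3*b^3 - 26*b^2 + 48*b + 160) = (b - 4)*(b + 4)*(b^3 - 7*b^2 + 2*b + 40) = (b - 4)^2*(b + 4)*(b^2 - 3*b - 10) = (b - 4)^2*(b + 2)*(b + 4)*(b - 5)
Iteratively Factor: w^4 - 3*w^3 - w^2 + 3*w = (w + 1)*(w^3 - 4*w^2 + 3*w) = (w - 3)*(w + 1)*(w^2 - w) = w*(w - 3)*(w + 1)*(w - 1)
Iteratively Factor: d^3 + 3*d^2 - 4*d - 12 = (d - 2)*(d^2 + 5*d + 6) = (d - 2)*(d + 2)*(d + 3)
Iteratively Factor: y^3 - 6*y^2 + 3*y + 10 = (y - 5)*(y^2 - y - 2) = (y - 5)*(y + 1)*(y - 2)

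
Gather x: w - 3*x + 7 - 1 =w - 3*x + 6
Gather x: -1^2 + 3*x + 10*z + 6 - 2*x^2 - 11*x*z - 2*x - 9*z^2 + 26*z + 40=-2*x^2 + x*(1 - 11*z) - 9*z^2 + 36*z + 45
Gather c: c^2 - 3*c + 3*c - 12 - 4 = c^2 - 16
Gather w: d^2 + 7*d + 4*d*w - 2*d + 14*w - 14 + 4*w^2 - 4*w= d^2 + 5*d + 4*w^2 + w*(4*d + 10) - 14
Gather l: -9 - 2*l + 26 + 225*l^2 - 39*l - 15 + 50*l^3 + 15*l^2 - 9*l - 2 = 50*l^3 + 240*l^2 - 50*l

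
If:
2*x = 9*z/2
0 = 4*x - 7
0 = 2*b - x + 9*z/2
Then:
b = -7/8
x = 7/4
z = 7/9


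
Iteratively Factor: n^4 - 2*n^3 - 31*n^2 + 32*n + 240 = (n - 5)*(n^3 + 3*n^2 - 16*n - 48) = (n - 5)*(n + 3)*(n^2 - 16) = (n - 5)*(n - 4)*(n + 3)*(n + 4)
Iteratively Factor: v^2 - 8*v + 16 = (v - 4)*(v - 4)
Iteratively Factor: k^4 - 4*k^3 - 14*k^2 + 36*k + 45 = (k + 1)*(k^3 - 5*k^2 - 9*k + 45) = (k + 1)*(k + 3)*(k^2 - 8*k + 15) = (k - 5)*(k + 1)*(k + 3)*(k - 3)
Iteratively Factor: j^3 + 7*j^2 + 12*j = (j + 3)*(j^2 + 4*j) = j*(j + 3)*(j + 4)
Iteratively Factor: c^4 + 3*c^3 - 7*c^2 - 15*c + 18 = (c + 3)*(c^3 - 7*c + 6) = (c - 2)*(c + 3)*(c^2 + 2*c - 3) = (c - 2)*(c - 1)*(c + 3)*(c + 3)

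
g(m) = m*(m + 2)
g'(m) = 2*m + 2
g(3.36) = 18.01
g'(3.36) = 8.72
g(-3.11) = 3.45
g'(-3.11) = -4.22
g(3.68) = 20.90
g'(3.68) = 9.36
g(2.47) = 11.04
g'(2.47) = 6.94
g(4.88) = 33.57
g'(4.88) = 11.76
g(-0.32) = -0.54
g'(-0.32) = 1.36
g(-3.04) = 3.16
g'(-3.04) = -4.08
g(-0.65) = -0.88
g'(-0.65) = 0.70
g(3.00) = 15.00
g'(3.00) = 8.00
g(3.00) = 15.00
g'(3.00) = 8.00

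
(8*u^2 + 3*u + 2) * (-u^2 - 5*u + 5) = -8*u^4 - 43*u^3 + 23*u^2 + 5*u + 10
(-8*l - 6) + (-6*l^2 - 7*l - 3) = -6*l^2 - 15*l - 9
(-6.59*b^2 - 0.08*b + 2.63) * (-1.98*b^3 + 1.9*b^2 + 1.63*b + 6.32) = 13.0482*b^5 - 12.3626*b^4 - 16.1011*b^3 - 36.7822*b^2 + 3.7813*b + 16.6216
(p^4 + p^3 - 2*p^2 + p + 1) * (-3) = -3*p^4 - 3*p^3 + 6*p^2 - 3*p - 3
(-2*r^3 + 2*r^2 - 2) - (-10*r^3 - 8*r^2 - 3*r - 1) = 8*r^3 + 10*r^2 + 3*r - 1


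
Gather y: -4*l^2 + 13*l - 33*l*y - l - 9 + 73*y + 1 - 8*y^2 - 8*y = -4*l^2 + 12*l - 8*y^2 + y*(65 - 33*l) - 8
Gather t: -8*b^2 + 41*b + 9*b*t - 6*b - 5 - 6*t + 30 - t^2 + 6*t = -8*b^2 + 9*b*t + 35*b - t^2 + 25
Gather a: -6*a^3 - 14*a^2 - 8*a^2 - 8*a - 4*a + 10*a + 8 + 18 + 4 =-6*a^3 - 22*a^2 - 2*a + 30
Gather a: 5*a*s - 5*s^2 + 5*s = 5*a*s - 5*s^2 + 5*s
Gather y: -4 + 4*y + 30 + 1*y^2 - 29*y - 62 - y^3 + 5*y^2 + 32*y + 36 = -y^3 + 6*y^2 + 7*y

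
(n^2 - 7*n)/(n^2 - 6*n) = (n - 7)/(n - 6)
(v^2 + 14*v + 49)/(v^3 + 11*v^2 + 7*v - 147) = 1/(v - 3)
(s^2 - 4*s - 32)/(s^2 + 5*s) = (s^2 - 4*s - 32)/(s*(s + 5))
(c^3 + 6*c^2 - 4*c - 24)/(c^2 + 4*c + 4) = (c^2 + 4*c - 12)/(c + 2)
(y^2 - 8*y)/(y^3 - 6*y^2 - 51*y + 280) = y/(y^2 + 2*y - 35)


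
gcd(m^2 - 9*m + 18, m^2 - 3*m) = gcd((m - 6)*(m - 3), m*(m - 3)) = m - 3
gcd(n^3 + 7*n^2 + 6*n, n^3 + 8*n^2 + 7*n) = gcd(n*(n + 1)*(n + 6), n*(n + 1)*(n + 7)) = n^2 + n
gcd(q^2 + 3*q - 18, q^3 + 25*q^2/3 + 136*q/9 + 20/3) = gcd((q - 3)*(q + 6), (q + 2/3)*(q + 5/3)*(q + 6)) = q + 6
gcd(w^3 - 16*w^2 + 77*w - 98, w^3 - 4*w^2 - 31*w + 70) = w^2 - 9*w + 14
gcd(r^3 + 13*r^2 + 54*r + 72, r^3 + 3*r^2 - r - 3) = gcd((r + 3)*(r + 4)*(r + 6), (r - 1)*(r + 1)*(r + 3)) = r + 3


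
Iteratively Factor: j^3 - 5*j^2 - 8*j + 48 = (j - 4)*(j^2 - j - 12) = (j - 4)^2*(j + 3)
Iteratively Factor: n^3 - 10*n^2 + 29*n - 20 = (n - 1)*(n^2 - 9*n + 20) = (n - 5)*(n - 1)*(n - 4)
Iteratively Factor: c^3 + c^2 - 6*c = (c + 3)*(c^2 - 2*c) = c*(c + 3)*(c - 2)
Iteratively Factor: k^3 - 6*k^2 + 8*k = (k - 2)*(k^2 - 4*k) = k*(k - 2)*(k - 4)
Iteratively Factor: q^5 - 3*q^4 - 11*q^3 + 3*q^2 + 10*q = (q + 2)*(q^4 - 5*q^3 - q^2 + 5*q) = (q - 1)*(q + 2)*(q^3 - 4*q^2 - 5*q) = (q - 5)*(q - 1)*(q + 2)*(q^2 + q) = q*(q - 5)*(q - 1)*(q + 2)*(q + 1)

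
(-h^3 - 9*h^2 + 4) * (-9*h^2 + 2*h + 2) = 9*h^5 + 79*h^4 - 20*h^3 - 54*h^2 + 8*h + 8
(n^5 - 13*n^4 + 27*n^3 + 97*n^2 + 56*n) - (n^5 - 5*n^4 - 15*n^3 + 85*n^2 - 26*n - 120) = -8*n^4 + 42*n^3 + 12*n^2 + 82*n + 120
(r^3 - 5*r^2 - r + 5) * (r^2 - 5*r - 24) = r^5 - 10*r^4 + 130*r^2 - r - 120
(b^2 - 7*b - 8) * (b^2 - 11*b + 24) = b^4 - 18*b^3 + 93*b^2 - 80*b - 192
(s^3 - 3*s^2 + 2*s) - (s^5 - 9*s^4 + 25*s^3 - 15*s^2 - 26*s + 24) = -s^5 + 9*s^4 - 24*s^3 + 12*s^2 + 28*s - 24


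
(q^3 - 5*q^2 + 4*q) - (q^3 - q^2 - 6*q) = -4*q^2 + 10*q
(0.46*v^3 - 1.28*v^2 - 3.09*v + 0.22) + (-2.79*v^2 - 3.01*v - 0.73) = 0.46*v^3 - 4.07*v^2 - 6.1*v - 0.51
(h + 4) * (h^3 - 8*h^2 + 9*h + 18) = h^4 - 4*h^3 - 23*h^2 + 54*h + 72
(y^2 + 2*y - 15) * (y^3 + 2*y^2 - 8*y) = y^5 + 4*y^4 - 19*y^3 - 46*y^2 + 120*y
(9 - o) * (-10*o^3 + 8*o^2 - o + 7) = 10*o^4 - 98*o^3 + 73*o^2 - 16*o + 63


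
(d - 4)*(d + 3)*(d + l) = d^3 + d^2*l - d^2 - d*l - 12*d - 12*l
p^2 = p^2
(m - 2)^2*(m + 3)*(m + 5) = m^4 + 4*m^3 - 13*m^2 - 28*m + 60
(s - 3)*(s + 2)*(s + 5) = s^3 + 4*s^2 - 11*s - 30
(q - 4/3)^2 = q^2 - 8*q/3 + 16/9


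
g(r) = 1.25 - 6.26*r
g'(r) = -6.26000000000000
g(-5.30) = 34.43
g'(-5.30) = -6.26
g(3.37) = -19.85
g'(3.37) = -6.26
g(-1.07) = 7.95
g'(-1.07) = -6.26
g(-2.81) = 18.84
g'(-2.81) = -6.26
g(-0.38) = 3.63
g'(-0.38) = -6.26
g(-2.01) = 13.83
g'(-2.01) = -6.26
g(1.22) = -6.39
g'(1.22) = -6.26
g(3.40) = -20.03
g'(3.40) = -6.26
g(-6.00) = 38.81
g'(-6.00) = -6.26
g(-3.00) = 20.03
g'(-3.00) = -6.26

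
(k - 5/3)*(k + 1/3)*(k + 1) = k^3 - k^2/3 - 17*k/9 - 5/9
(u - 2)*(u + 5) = u^2 + 3*u - 10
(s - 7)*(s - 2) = s^2 - 9*s + 14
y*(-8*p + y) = -8*p*y + y^2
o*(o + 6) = o^2 + 6*o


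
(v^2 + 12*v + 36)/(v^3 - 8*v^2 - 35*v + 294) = (v + 6)/(v^2 - 14*v + 49)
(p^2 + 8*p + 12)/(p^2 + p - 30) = (p + 2)/(p - 5)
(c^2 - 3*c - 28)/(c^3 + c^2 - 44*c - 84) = (c + 4)/(c^2 + 8*c + 12)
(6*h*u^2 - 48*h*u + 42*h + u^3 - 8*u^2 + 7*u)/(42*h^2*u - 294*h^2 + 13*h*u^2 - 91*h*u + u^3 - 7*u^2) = (u - 1)/(7*h + u)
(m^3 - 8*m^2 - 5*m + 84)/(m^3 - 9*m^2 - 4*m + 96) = (m - 7)/(m - 8)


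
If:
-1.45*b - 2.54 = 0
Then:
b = -1.75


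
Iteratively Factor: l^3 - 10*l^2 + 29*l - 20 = (l - 4)*(l^2 - 6*l + 5) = (l - 5)*(l - 4)*(l - 1)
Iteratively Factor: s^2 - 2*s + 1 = (s - 1)*(s - 1)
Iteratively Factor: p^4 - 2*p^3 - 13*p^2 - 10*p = (p)*(p^3 - 2*p^2 - 13*p - 10) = p*(p - 5)*(p^2 + 3*p + 2) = p*(p - 5)*(p + 2)*(p + 1)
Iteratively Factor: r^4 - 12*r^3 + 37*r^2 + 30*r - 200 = (r - 5)*(r^3 - 7*r^2 + 2*r + 40) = (r - 5)^2*(r^2 - 2*r - 8) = (r - 5)^2*(r + 2)*(r - 4)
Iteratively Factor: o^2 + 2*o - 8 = (o - 2)*(o + 4)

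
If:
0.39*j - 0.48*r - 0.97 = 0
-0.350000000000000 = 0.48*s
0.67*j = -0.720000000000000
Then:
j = -1.07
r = -2.89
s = -0.73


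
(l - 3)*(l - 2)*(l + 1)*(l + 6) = l^4 + 2*l^3 - 23*l^2 + 12*l + 36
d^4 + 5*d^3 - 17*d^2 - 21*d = d*(d - 3)*(d + 1)*(d + 7)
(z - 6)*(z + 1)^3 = z^4 - 3*z^3 - 15*z^2 - 17*z - 6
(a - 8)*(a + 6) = a^2 - 2*a - 48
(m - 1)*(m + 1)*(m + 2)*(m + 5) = m^4 + 7*m^3 + 9*m^2 - 7*m - 10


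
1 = 1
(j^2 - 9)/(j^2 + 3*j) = (j - 3)/j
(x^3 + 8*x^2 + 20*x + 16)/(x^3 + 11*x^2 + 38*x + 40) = (x + 2)/(x + 5)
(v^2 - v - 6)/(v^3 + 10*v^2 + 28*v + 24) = (v - 3)/(v^2 + 8*v + 12)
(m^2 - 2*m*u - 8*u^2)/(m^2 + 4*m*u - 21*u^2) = (m^2 - 2*m*u - 8*u^2)/(m^2 + 4*m*u - 21*u^2)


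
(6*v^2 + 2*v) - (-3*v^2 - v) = 9*v^2 + 3*v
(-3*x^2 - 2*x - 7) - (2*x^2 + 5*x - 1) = -5*x^2 - 7*x - 6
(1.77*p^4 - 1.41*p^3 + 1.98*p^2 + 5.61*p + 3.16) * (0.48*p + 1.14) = 0.8496*p^5 + 1.341*p^4 - 0.657*p^3 + 4.95*p^2 + 7.9122*p + 3.6024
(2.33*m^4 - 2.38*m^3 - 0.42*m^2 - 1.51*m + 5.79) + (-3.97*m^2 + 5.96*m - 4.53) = 2.33*m^4 - 2.38*m^3 - 4.39*m^2 + 4.45*m + 1.26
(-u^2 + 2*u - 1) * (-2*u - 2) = 2*u^3 - 2*u^2 - 2*u + 2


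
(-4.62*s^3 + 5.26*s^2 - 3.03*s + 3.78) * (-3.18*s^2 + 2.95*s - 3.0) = 14.6916*s^5 - 30.3558*s^4 + 39.0124*s^3 - 36.7389*s^2 + 20.241*s - 11.34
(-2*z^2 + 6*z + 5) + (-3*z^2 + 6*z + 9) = -5*z^2 + 12*z + 14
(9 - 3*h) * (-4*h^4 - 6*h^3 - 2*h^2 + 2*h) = 12*h^5 - 18*h^4 - 48*h^3 - 24*h^2 + 18*h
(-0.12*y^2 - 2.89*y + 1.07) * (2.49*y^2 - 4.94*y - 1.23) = -0.2988*y^4 - 6.6033*y^3 + 17.0885*y^2 - 1.7311*y - 1.3161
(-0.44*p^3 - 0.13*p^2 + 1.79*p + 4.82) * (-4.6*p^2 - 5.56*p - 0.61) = 2.024*p^5 + 3.0444*p^4 - 7.2428*p^3 - 32.0451*p^2 - 27.8911*p - 2.9402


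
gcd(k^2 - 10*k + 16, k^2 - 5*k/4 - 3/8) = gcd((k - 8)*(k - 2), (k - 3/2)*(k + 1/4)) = 1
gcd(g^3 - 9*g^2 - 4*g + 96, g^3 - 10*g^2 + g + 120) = g^2 - 5*g - 24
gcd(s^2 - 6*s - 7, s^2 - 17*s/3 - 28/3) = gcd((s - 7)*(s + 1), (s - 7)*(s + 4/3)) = s - 7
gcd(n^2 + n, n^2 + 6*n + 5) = n + 1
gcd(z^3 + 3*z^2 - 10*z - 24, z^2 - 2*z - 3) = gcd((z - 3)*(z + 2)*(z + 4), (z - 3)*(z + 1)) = z - 3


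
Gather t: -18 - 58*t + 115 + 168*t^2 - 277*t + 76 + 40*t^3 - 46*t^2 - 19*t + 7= 40*t^3 + 122*t^2 - 354*t + 180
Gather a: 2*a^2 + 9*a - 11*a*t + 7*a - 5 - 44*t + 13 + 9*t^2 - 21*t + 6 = 2*a^2 + a*(16 - 11*t) + 9*t^2 - 65*t + 14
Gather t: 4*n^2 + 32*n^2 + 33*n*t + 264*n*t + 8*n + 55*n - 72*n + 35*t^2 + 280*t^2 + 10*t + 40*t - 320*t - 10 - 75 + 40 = 36*n^2 - 9*n + 315*t^2 + t*(297*n - 270) - 45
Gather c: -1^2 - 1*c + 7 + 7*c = 6*c + 6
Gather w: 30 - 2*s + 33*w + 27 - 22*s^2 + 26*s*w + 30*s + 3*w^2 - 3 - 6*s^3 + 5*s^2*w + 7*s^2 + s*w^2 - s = -6*s^3 - 15*s^2 + 27*s + w^2*(s + 3) + w*(5*s^2 + 26*s + 33) + 54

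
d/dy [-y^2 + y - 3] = 1 - 2*y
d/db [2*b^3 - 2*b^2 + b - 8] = 6*b^2 - 4*b + 1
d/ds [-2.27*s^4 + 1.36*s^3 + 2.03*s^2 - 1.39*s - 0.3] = -9.08*s^3 + 4.08*s^2 + 4.06*s - 1.39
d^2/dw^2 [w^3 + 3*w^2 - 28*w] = 6*w + 6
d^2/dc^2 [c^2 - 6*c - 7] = 2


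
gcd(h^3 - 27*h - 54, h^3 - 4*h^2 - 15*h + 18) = h^2 - 3*h - 18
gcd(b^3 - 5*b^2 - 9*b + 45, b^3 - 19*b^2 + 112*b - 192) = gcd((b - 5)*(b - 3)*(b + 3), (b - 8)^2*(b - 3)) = b - 3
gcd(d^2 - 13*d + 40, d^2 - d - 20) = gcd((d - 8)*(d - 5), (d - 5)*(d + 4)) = d - 5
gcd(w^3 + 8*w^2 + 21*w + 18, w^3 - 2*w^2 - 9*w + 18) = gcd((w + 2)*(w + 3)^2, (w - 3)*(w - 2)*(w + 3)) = w + 3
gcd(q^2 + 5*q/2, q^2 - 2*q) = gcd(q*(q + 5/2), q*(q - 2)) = q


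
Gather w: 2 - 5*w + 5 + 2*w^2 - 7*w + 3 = 2*w^2 - 12*w + 10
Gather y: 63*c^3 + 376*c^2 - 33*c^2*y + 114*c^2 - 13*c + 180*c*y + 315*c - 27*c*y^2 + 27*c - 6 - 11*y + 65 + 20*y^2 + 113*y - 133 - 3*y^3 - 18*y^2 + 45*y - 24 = 63*c^3 + 490*c^2 + 329*c - 3*y^3 + y^2*(2 - 27*c) + y*(-33*c^2 + 180*c + 147) - 98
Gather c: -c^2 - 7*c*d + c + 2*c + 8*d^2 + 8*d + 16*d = -c^2 + c*(3 - 7*d) + 8*d^2 + 24*d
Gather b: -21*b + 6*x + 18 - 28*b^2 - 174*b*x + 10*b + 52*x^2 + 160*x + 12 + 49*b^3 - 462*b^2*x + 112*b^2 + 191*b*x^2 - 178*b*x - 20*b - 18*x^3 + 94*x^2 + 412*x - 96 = 49*b^3 + b^2*(84 - 462*x) + b*(191*x^2 - 352*x - 31) - 18*x^3 + 146*x^2 + 578*x - 66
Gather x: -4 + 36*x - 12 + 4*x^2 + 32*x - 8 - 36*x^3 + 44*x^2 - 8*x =-36*x^3 + 48*x^2 + 60*x - 24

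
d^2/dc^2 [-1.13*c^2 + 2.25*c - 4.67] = -2.26000000000000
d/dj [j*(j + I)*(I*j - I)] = 3*I*j^2 - 2*j*(1 + I) + 1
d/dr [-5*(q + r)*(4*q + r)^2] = 15*(-2*q - r)*(4*q + r)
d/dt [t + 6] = 1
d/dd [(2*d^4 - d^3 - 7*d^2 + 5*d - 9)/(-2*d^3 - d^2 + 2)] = (-4*d^6 - 4*d^5 - 13*d^4 + 36*d^3 - 55*d^2 - 46*d + 10)/(4*d^6 + 4*d^5 + d^4 - 8*d^3 - 4*d^2 + 4)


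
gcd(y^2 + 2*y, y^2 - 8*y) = y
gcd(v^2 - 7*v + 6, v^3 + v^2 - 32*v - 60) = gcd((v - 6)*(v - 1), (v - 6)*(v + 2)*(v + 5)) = v - 6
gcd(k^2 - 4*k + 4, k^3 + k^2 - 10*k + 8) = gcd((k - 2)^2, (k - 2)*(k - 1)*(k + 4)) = k - 2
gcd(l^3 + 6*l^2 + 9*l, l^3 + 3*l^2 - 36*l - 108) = l + 3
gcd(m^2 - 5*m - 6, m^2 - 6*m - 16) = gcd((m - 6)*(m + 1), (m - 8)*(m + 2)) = 1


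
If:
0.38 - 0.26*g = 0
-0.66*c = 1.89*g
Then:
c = -4.19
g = 1.46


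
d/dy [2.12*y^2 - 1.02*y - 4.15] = 4.24*y - 1.02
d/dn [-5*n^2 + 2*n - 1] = 2 - 10*n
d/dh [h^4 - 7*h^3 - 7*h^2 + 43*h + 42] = 4*h^3 - 21*h^2 - 14*h + 43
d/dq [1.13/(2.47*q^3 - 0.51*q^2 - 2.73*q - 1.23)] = (-8.3733*q^2 + 1.1526*q + 3.0849)/(-2.47*q^3 + 0.51*q^2 + 2.73*q + 1.23)^2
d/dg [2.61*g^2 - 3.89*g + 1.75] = 5.22*g - 3.89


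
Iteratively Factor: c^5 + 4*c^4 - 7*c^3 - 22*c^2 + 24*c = (c + 4)*(c^4 - 7*c^2 + 6*c) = (c - 2)*(c + 4)*(c^3 + 2*c^2 - 3*c) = (c - 2)*(c + 3)*(c + 4)*(c^2 - c) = (c - 2)*(c - 1)*(c + 3)*(c + 4)*(c)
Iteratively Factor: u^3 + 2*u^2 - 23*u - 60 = (u - 5)*(u^2 + 7*u + 12) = (u - 5)*(u + 3)*(u + 4)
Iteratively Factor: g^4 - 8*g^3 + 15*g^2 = (g - 5)*(g^3 - 3*g^2) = (g - 5)*(g - 3)*(g^2) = g*(g - 5)*(g - 3)*(g)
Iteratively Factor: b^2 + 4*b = (b)*(b + 4)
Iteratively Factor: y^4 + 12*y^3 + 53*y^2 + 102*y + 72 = (y + 3)*(y^3 + 9*y^2 + 26*y + 24) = (y + 3)*(y + 4)*(y^2 + 5*y + 6) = (y + 2)*(y + 3)*(y + 4)*(y + 3)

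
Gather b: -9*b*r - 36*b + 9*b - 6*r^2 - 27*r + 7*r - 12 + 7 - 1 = b*(-9*r - 27) - 6*r^2 - 20*r - 6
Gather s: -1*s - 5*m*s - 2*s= s*(-5*m - 3)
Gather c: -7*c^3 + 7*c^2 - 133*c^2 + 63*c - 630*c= -7*c^3 - 126*c^2 - 567*c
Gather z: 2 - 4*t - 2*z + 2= -4*t - 2*z + 4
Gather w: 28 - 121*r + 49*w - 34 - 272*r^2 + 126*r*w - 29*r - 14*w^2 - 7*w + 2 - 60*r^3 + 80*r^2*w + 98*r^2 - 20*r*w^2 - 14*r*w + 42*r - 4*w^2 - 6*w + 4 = -60*r^3 - 174*r^2 - 108*r + w^2*(-20*r - 18) + w*(80*r^2 + 112*r + 36)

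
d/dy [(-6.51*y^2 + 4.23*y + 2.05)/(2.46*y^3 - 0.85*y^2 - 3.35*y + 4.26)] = (16.0146*y^4 - 20.8116*y^3 + 10.275*y^2 - 51.9802*y + 24.8873)/(6.0516*y^6 - 4.182*y^5 - 15.7595*y^4 + 26.6542*y^3 + 3.9805*y^2 - 28.542*y + 18.1476)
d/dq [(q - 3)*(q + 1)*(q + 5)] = 3*q^2 + 6*q - 13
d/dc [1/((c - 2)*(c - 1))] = (3 - 2*c)/(c^4 - 6*c^3 + 13*c^2 - 12*c + 4)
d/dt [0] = 0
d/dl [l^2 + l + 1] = 2*l + 1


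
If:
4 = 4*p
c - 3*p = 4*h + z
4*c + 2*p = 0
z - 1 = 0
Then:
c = -1/2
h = -9/8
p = 1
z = 1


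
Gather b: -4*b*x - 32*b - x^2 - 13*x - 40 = b*(-4*x - 32) - x^2 - 13*x - 40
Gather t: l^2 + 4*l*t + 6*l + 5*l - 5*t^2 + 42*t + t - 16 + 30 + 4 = l^2 + 11*l - 5*t^2 + t*(4*l + 43) + 18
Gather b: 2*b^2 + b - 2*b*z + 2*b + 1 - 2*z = 2*b^2 + b*(3 - 2*z) - 2*z + 1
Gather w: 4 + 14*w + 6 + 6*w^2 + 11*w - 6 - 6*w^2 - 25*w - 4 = 0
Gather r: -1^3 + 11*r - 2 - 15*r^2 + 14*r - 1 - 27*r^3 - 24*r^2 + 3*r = -27*r^3 - 39*r^2 + 28*r - 4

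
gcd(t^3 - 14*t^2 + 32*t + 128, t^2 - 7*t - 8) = t - 8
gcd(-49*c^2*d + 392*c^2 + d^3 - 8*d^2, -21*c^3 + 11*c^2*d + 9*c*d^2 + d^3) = 7*c + d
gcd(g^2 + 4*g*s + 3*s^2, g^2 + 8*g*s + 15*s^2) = g + 3*s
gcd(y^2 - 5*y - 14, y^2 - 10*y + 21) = y - 7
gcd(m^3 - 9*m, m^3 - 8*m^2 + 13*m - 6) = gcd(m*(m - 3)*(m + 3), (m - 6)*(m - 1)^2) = 1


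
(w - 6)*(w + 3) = w^2 - 3*w - 18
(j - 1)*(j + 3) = j^2 + 2*j - 3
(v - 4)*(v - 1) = v^2 - 5*v + 4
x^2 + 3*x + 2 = (x + 1)*(x + 2)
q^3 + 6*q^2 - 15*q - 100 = (q - 4)*(q + 5)^2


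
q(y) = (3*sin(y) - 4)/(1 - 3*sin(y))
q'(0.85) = -3.78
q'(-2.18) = 0.43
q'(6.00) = -2.56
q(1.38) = 0.54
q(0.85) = 1.39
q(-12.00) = 3.92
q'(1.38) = -0.45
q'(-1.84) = 0.16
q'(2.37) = 5.41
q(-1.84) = -1.77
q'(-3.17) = 10.75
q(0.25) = -12.64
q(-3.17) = -4.28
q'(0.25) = -131.22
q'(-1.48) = -0.05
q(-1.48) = -1.75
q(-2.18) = -1.87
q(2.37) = 1.75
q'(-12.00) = -20.43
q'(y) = 3*cos(y)/(1 - 3*sin(y)) + 3*(3*sin(y) - 4)*cos(y)/(1 - 3*sin(y))^2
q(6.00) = -2.63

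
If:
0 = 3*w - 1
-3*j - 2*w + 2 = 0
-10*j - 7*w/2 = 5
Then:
No Solution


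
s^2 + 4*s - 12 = (s - 2)*(s + 6)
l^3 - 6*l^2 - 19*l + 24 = (l - 8)*(l - 1)*(l + 3)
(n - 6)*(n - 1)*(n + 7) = n^3 - 43*n + 42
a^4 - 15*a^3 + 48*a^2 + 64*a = a*(a - 8)^2*(a + 1)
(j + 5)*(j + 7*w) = j^2 + 7*j*w + 5*j + 35*w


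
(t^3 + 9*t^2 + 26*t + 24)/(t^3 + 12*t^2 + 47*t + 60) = (t + 2)/(t + 5)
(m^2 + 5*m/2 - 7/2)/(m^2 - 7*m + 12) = (2*m^2 + 5*m - 7)/(2*(m^2 - 7*m + 12))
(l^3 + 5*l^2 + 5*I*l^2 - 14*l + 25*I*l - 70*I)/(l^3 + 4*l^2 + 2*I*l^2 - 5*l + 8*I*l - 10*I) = (l^3 + 5*l^2*(1 + I) + l*(-14 + 25*I) - 70*I)/(l^3 + 2*l^2*(2 + I) + l*(-5 + 8*I) - 10*I)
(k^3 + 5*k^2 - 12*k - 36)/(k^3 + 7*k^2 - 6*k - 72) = (k + 2)/(k + 4)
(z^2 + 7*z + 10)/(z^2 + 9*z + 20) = (z + 2)/(z + 4)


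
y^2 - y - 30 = (y - 6)*(y + 5)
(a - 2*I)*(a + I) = a^2 - I*a + 2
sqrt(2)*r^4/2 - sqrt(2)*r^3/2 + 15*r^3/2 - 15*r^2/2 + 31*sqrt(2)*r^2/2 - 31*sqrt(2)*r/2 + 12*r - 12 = (r - 1)*(r + 3*sqrt(2))*(r + 4*sqrt(2))*(sqrt(2)*r/2 + 1/2)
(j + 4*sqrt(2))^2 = j^2 + 8*sqrt(2)*j + 32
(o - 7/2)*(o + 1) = o^2 - 5*o/2 - 7/2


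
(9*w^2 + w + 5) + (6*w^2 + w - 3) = 15*w^2 + 2*w + 2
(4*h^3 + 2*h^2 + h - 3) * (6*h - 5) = 24*h^4 - 8*h^3 - 4*h^2 - 23*h + 15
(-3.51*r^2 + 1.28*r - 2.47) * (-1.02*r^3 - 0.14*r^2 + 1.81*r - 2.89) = 3.5802*r^5 - 0.8142*r^4 - 4.0129*r^3 + 12.8065*r^2 - 8.1699*r + 7.1383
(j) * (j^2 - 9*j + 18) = j^3 - 9*j^2 + 18*j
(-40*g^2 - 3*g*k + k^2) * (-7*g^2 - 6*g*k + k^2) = 280*g^4 + 261*g^3*k - 29*g^2*k^2 - 9*g*k^3 + k^4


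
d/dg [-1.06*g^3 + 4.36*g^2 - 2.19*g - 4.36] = -3.18*g^2 + 8.72*g - 2.19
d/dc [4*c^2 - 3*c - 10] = 8*c - 3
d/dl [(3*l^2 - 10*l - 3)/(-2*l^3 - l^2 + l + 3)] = (6*l^4 - 40*l^3 - 25*l^2 + 12*l - 27)/(4*l^6 + 4*l^5 - 3*l^4 - 14*l^3 - 5*l^2 + 6*l + 9)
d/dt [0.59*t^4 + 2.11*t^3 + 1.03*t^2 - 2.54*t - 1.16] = 2.36*t^3 + 6.33*t^2 + 2.06*t - 2.54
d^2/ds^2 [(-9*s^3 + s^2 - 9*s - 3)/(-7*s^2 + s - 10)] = 2*(-187*s^3 + 381*s^2 + 747*s - 217)/(343*s^6 - 147*s^5 + 1491*s^4 - 421*s^3 + 2130*s^2 - 300*s + 1000)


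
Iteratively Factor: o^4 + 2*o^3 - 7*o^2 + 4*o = (o - 1)*(o^3 + 3*o^2 - 4*o) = (o - 1)*(o + 4)*(o^2 - o) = o*(o - 1)*(o + 4)*(o - 1)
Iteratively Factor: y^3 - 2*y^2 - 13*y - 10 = (y + 2)*(y^2 - 4*y - 5) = (y - 5)*(y + 2)*(y + 1)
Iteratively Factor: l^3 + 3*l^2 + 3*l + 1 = (l + 1)*(l^2 + 2*l + 1) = (l + 1)^2*(l + 1)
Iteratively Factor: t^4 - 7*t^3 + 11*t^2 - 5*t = (t - 5)*(t^3 - 2*t^2 + t) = (t - 5)*(t - 1)*(t^2 - t) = t*(t - 5)*(t - 1)*(t - 1)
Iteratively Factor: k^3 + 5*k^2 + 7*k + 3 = (k + 1)*(k^2 + 4*k + 3) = (k + 1)^2*(k + 3)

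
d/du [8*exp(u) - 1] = 8*exp(u)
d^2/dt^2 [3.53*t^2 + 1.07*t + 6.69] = 7.06000000000000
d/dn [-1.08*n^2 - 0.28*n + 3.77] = -2.16*n - 0.28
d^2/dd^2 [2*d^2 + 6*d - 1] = 4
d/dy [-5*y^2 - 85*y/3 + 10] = -10*y - 85/3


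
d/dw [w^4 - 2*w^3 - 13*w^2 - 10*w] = 4*w^3 - 6*w^2 - 26*w - 10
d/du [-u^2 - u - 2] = -2*u - 1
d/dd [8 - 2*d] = -2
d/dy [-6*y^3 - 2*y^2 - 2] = 2*y*(-9*y - 2)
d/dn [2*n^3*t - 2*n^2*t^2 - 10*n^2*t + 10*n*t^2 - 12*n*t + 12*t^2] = 2*t*(3*n^2 - 2*n*t - 10*n + 5*t - 6)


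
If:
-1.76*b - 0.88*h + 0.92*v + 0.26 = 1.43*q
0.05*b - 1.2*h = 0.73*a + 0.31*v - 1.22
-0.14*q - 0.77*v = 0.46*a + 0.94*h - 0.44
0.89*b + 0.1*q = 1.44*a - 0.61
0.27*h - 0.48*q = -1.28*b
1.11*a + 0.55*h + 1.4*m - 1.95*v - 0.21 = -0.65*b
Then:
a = 0.13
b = -0.42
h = 1.13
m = -1.29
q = -0.50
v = -0.79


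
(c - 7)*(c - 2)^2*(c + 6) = c^4 - 5*c^3 - 34*c^2 + 164*c - 168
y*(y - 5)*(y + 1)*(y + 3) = y^4 - y^3 - 17*y^2 - 15*y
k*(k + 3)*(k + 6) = k^3 + 9*k^2 + 18*k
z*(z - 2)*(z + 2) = z^3 - 4*z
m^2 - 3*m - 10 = (m - 5)*(m + 2)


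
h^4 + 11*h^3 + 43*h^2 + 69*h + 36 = (h + 1)*(h + 3)^2*(h + 4)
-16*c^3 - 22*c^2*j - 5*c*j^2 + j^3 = (-8*c + j)*(c + j)*(2*c + j)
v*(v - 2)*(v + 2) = v^3 - 4*v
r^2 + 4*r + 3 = (r + 1)*(r + 3)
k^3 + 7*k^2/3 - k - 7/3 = (k - 1)*(k + 1)*(k + 7/3)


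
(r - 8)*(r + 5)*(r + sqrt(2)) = r^3 - 3*r^2 + sqrt(2)*r^2 - 40*r - 3*sqrt(2)*r - 40*sqrt(2)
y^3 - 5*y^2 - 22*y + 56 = (y - 7)*(y - 2)*(y + 4)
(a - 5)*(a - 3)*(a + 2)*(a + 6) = a^4 - 37*a^2 + 24*a + 180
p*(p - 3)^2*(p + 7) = p^4 + p^3 - 33*p^2 + 63*p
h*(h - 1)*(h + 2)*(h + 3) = h^4 + 4*h^3 + h^2 - 6*h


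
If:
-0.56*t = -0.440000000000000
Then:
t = 0.79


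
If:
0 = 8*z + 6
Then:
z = -3/4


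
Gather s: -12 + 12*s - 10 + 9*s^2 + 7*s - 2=9*s^2 + 19*s - 24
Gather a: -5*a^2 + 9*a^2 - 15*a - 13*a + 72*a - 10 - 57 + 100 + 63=4*a^2 + 44*a + 96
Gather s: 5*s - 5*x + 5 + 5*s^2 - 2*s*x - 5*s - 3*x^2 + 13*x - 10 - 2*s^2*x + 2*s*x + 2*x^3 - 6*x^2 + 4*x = s^2*(5 - 2*x) + 2*x^3 - 9*x^2 + 12*x - 5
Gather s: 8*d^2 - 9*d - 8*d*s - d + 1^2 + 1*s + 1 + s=8*d^2 - 10*d + s*(2 - 8*d) + 2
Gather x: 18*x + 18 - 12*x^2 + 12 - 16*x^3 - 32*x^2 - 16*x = -16*x^3 - 44*x^2 + 2*x + 30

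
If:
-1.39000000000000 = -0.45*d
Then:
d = 3.09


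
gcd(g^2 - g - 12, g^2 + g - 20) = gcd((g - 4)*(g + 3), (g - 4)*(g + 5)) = g - 4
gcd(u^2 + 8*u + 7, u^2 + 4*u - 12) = 1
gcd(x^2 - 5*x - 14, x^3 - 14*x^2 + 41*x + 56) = x - 7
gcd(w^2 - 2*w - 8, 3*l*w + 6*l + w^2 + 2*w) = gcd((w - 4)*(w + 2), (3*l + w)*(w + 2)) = w + 2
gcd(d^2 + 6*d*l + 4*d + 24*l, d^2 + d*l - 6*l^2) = 1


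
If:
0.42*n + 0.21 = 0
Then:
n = -0.50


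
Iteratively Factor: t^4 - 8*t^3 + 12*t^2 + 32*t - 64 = (t - 2)*(t^3 - 6*t^2 + 32) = (t - 2)*(t + 2)*(t^2 - 8*t + 16) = (t - 4)*(t - 2)*(t + 2)*(t - 4)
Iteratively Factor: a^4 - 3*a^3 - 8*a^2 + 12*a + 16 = (a + 2)*(a^3 - 5*a^2 + 2*a + 8) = (a + 1)*(a + 2)*(a^2 - 6*a + 8) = (a - 4)*(a + 1)*(a + 2)*(a - 2)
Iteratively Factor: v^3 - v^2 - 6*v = (v + 2)*(v^2 - 3*v) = (v - 3)*(v + 2)*(v)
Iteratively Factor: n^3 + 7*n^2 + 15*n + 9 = (n + 1)*(n^2 + 6*n + 9) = (n + 1)*(n + 3)*(n + 3)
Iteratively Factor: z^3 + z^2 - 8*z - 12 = (z - 3)*(z^2 + 4*z + 4) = (z - 3)*(z + 2)*(z + 2)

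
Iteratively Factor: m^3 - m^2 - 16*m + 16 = (m + 4)*(m^2 - 5*m + 4) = (m - 4)*(m + 4)*(m - 1)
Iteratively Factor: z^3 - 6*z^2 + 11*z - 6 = (z - 3)*(z^2 - 3*z + 2) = (z - 3)*(z - 1)*(z - 2)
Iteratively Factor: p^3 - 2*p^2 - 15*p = (p + 3)*(p^2 - 5*p) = (p - 5)*(p + 3)*(p)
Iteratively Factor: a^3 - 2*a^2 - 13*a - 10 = (a + 1)*(a^2 - 3*a - 10) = (a - 5)*(a + 1)*(a + 2)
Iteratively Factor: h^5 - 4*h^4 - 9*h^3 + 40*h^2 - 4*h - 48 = (h - 2)*(h^4 - 2*h^3 - 13*h^2 + 14*h + 24) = (h - 2)^2*(h^3 - 13*h - 12) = (h - 2)^2*(h + 1)*(h^2 - h - 12) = (h - 2)^2*(h + 1)*(h + 3)*(h - 4)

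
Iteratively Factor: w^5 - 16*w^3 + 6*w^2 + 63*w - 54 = (w + 3)*(w^4 - 3*w^3 - 7*w^2 + 27*w - 18) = (w - 1)*(w + 3)*(w^3 - 2*w^2 - 9*w + 18) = (w - 2)*(w - 1)*(w + 3)*(w^2 - 9) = (w - 2)*(w - 1)*(w + 3)^2*(w - 3)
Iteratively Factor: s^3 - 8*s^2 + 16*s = (s - 4)*(s^2 - 4*s) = (s - 4)^2*(s)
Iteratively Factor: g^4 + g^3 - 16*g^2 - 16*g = (g + 4)*(g^3 - 3*g^2 - 4*g) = (g + 1)*(g + 4)*(g^2 - 4*g) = g*(g + 1)*(g + 4)*(g - 4)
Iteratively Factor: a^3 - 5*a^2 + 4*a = (a - 1)*(a^2 - 4*a) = a*(a - 1)*(a - 4)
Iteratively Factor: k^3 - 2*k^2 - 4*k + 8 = (k - 2)*(k^2 - 4) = (k - 2)^2*(k + 2)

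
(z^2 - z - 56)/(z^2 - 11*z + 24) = (z + 7)/(z - 3)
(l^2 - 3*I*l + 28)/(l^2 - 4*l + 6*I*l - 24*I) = (l^2 - 3*I*l + 28)/(l^2 + l*(-4 + 6*I) - 24*I)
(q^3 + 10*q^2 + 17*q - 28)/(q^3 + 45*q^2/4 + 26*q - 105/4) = 4*(q^2 + 3*q - 4)/(4*q^2 + 17*q - 15)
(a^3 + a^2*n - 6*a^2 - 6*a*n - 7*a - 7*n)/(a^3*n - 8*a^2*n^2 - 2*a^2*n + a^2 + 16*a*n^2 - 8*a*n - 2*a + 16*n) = (a^3 + a^2*n - 6*a^2 - 6*a*n - 7*a - 7*n)/(a^3*n - 8*a^2*n^2 - 2*a^2*n + a^2 + 16*a*n^2 - 8*a*n - 2*a + 16*n)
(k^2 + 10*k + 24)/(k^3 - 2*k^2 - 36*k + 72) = (k + 4)/(k^2 - 8*k + 12)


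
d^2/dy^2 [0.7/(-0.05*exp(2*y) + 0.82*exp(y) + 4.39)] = (0.7*(0.1*exp(y) - 0.82)*(0.2*exp(y) - 1.64)*exp(y) + (0.14*exp(y) - 0.574)*(-0.05*exp(2*y) + 0.82*exp(y) + 4.39))*exp(y)/(-0.05*exp(2*y) + 0.82*exp(y) + 4.39)^3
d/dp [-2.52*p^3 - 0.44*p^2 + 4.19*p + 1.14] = -7.56*p^2 - 0.88*p + 4.19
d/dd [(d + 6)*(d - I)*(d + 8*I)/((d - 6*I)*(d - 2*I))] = (d^4 - 16*I*d^3 + d^2*(12 - 90*I) + d*(-240 - 168*I) - 96 - 120*I)/(d^4 - 16*I*d^3 - 88*d^2 + 192*I*d + 144)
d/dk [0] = 0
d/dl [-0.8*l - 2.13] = -0.800000000000000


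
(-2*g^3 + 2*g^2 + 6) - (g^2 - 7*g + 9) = -2*g^3 + g^2 + 7*g - 3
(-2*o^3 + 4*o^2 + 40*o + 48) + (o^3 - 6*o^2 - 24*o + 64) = -o^3 - 2*o^2 + 16*o + 112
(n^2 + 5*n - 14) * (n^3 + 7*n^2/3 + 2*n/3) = n^5 + 22*n^4/3 - 5*n^3/3 - 88*n^2/3 - 28*n/3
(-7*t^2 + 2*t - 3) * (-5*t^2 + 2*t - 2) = 35*t^4 - 24*t^3 + 33*t^2 - 10*t + 6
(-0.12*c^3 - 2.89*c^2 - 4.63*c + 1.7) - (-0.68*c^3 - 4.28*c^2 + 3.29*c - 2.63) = 0.56*c^3 + 1.39*c^2 - 7.92*c + 4.33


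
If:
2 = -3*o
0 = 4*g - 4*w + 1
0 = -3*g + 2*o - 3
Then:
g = -13/9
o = -2/3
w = -43/36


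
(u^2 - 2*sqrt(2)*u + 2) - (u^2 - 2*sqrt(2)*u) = 2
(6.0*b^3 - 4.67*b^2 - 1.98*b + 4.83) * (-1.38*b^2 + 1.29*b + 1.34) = -8.28*b^5 + 14.1846*b^4 + 4.7481*b^3 - 15.4774*b^2 + 3.5775*b + 6.4722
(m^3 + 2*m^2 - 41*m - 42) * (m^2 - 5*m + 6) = m^5 - 3*m^4 - 45*m^3 + 175*m^2 - 36*m - 252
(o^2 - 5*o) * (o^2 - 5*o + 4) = o^4 - 10*o^3 + 29*o^2 - 20*o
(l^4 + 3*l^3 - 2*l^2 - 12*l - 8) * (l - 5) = l^5 - 2*l^4 - 17*l^3 - 2*l^2 + 52*l + 40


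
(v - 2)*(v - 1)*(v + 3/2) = v^3 - 3*v^2/2 - 5*v/2 + 3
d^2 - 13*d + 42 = (d - 7)*(d - 6)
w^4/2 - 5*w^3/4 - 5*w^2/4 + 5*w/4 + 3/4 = (w/2 + 1/4)*(w - 3)*(w - 1)*(w + 1)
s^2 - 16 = (s - 4)*(s + 4)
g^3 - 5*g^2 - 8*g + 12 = (g - 6)*(g - 1)*(g + 2)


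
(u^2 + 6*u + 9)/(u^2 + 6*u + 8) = (u^2 + 6*u + 9)/(u^2 + 6*u + 8)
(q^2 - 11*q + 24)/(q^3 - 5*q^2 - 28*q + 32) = (q - 3)/(q^2 + 3*q - 4)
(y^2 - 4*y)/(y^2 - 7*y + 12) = y/(y - 3)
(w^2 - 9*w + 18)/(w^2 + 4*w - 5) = (w^2 - 9*w + 18)/(w^2 + 4*w - 5)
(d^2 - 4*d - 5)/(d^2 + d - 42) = (d^2 - 4*d - 5)/(d^2 + d - 42)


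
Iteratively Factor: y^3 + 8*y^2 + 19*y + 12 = (y + 1)*(y^2 + 7*y + 12) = (y + 1)*(y + 4)*(y + 3)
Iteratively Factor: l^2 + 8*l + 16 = (l + 4)*(l + 4)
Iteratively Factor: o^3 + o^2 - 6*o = (o + 3)*(o^2 - 2*o) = (o - 2)*(o + 3)*(o)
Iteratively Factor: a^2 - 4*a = (a - 4)*(a)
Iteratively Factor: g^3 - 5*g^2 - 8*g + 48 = (g - 4)*(g^2 - g - 12) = (g - 4)^2*(g + 3)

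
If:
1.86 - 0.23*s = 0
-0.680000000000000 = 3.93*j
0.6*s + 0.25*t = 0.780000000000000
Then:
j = -0.17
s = 8.09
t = -16.29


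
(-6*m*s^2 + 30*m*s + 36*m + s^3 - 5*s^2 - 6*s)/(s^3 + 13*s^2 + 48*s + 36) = (-6*m*s + 36*m + s^2 - 6*s)/(s^2 + 12*s + 36)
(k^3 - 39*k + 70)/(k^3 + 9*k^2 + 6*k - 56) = (k - 5)/(k + 4)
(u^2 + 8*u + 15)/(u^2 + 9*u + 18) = (u + 5)/(u + 6)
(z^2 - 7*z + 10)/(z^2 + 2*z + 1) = (z^2 - 7*z + 10)/(z^2 + 2*z + 1)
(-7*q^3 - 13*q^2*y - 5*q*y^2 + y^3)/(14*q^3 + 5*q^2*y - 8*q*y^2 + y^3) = (q + y)/(-2*q + y)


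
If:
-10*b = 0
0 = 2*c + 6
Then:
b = 0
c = -3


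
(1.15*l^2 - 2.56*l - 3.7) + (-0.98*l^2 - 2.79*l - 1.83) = 0.17*l^2 - 5.35*l - 5.53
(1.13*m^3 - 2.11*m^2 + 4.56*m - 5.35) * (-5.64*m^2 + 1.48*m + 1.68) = -6.3732*m^5 + 13.5728*m^4 - 26.9428*m^3 + 33.378*m^2 - 0.2572*m - 8.988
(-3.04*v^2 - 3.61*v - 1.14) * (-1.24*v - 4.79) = 3.7696*v^3 + 19.038*v^2 + 18.7055*v + 5.4606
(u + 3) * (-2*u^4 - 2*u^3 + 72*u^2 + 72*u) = -2*u^5 - 8*u^4 + 66*u^3 + 288*u^2 + 216*u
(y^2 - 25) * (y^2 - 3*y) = y^4 - 3*y^3 - 25*y^2 + 75*y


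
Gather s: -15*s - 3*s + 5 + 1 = 6 - 18*s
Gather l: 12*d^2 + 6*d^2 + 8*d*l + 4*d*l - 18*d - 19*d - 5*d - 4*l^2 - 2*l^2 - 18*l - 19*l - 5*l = 18*d^2 - 42*d - 6*l^2 + l*(12*d - 42)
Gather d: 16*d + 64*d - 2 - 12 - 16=80*d - 30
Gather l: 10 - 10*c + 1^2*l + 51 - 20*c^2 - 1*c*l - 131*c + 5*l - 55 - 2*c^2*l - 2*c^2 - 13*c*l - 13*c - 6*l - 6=-22*c^2 - 154*c + l*(-2*c^2 - 14*c)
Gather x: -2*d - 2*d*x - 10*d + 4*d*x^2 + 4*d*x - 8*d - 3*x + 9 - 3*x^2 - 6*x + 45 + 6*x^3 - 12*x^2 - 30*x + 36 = -20*d + 6*x^3 + x^2*(4*d - 15) + x*(2*d - 39) + 90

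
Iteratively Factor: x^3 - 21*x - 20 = (x + 4)*(x^2 - 4*x - 5) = (x + 1)*(x + 4)*(x - 5)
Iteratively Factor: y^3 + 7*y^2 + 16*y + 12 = (y + 2)*(y^2 + 5*y + 6) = (y + 2)*(y + 3)*(y + 2)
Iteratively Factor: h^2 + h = (h)*(h + 1)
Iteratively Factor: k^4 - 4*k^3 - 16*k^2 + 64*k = (k - 4)*(k^3 - 16*k) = k*(k - 4)*(k^2 - 16) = k*(k - 4)*(k + 4)*(k - 4)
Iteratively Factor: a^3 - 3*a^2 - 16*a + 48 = (a + 4)*(a^2 - 7*a + 12) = (a - 3)*(a + 4)*(a - 4)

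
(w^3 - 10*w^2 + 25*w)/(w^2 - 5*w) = w - 5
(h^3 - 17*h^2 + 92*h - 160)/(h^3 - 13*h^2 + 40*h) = (h - 4)/h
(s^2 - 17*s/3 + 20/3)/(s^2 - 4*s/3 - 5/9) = 3*(s - 4)/(3*s + 1)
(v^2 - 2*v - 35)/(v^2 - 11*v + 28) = (v + 5)/(v - 4)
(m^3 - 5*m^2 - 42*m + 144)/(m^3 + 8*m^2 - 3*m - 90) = (m - 8)/(m + 5)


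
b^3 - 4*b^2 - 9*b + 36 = (b - 4)*(b - 3)*(b + 3)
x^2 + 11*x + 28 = (x + 4)*(x + 7)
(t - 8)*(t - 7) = t^2 - 15*t + 56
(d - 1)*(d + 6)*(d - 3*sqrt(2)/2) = d^3 - 3*sqrt(2)*d^2/2 + 5*d^2 - 15*sqrt(2)*d/2 - 6*d + 9*sqrt(2)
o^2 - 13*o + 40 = (o - 8)*(o - 5)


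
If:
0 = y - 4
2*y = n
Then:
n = 8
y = 4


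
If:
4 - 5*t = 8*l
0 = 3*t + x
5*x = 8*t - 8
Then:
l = 13/46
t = 8/23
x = -24/23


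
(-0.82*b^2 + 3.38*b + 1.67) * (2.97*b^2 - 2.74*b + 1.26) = -2.4354*b^4 + 12.2854*b^3 - 5.3345*b^2 - 0.317*b + 2.1042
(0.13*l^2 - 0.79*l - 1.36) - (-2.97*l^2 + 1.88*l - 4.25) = 3.1*l^2 - 2.67*l + 2.89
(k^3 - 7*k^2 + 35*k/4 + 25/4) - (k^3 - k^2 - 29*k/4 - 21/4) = -6*k^2 + 16*k + 23/2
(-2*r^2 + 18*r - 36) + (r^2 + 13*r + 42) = -r^2 + 31*r + 6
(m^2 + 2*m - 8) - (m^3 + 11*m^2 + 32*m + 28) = -m^3 - 10*m^2 - 30*m - 36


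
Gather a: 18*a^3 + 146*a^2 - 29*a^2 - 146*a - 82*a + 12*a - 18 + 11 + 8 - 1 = 18*a^3 + 117*a^2 - 216*a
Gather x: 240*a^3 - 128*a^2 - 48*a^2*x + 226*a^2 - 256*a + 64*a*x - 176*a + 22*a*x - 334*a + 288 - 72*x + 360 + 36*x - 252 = 240*a^3 + 98*a^2 - 766*a + x*(-48*a^2 + 86*a - 36) + 396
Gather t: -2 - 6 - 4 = -12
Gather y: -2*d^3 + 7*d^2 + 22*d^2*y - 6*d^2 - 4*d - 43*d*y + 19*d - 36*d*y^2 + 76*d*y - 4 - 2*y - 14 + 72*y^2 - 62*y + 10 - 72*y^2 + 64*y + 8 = -2*d^3 + d^2 - 36*d*y^2 + 15*d + y*(22*d^2 + 33*d)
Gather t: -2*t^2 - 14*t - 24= -2*t^2 - 14*t - 24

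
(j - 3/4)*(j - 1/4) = j^2 - j + 3/16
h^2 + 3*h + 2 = (h + 1)*(h + 2)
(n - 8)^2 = n^2 - 16*n + 64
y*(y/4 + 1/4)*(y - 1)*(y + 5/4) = y^4/4 + 5*y^3/16 - y^2/4 - 5*y/16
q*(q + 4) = q^2 + 4*q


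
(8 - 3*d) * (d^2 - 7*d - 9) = -3*d^3 + 29*d^2 - 29*d - 72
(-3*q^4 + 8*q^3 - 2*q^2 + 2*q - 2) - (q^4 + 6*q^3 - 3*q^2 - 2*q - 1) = -4*q^4 + 2*q^3 + q^2 + 4*q - 1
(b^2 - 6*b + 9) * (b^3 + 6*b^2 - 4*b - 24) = b^5 - 31*b^3 + 54*b^2 + 108*b - 216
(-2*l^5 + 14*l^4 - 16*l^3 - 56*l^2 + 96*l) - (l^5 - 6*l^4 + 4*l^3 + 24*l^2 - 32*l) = -3*l^5 + 20*l^4 - 20*l^3 - 80*l^2 + 128*l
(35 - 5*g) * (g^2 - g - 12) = -5*g^3 + 40*g^2 + 25*g - 420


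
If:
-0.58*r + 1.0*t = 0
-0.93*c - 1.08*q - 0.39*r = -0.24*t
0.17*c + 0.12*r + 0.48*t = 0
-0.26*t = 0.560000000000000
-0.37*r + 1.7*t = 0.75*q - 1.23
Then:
No Solution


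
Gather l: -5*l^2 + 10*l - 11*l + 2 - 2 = -5*l^2 - l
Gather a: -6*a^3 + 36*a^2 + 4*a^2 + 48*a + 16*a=-6*a^3 + 40*a^2 + 64*a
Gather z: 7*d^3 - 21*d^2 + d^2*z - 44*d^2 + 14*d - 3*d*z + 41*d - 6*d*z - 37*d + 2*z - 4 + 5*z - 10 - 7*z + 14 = 7*d^3 - 65*d^2 + 18*d + z*(d^2 - 9*d)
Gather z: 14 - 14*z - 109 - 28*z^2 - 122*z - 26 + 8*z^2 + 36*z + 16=-20*z^2 - 100*z - 105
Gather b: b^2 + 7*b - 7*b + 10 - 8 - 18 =b^2 - 16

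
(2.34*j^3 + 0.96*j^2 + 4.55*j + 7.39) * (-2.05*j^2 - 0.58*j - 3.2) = -4.797*j^5 - 3.3252*j^4 - 17.3723*j^3 - 20.8605*j^2 - 18.8462*j - 23.648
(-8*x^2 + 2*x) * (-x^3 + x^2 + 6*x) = 8*x^5 - 10*x^4 - 46*x^3 + 12*x^2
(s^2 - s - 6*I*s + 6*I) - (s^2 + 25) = -s - 6*I*s - 25 + 6*I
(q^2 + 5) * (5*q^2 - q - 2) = 5*q^4 - q^3 + 23*q^2 - 5*q - 10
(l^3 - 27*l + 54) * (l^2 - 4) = l^5 - 31*l^3 + 54*l^2 + 108*l - 216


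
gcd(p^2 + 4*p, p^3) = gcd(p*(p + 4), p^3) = p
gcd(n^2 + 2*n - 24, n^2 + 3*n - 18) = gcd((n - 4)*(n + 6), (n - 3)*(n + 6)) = n + 6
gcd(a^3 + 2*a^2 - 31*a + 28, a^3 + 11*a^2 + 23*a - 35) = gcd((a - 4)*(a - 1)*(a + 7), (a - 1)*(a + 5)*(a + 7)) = a^2 + 6*a - 7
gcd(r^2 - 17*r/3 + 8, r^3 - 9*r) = r - 3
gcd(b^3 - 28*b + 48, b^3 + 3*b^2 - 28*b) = b - 4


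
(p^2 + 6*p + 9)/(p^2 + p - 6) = (p + 3)/(p - 2)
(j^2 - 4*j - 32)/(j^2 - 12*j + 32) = (j + 4)/(j - 4)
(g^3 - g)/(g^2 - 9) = (g^3 - g)/(g^2 - 9)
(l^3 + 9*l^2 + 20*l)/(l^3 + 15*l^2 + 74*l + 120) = l/(l + 6)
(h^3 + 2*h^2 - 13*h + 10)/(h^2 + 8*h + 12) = (h^3 + 2*h^2 - 13*h + 10)/(h^2 + 8*h + 12)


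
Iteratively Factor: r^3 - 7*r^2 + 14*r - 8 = (r - 1)*(r^2 - 6*r + 8) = (r - 4)*(r - 1)*(r - 2)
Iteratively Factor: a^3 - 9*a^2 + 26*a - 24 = (a - 2)*(a^2 - 7*a + 12) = (a - 4)*(a - 2)*(a - 3)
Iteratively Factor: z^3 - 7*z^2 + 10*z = (z - 2)*(z^2 - 5*z) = (z - 5)*(z - 2)*(z)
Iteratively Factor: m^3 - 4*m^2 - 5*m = (m + 1)*(m^2 - 5*m) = m*(m + 1)*(m - 5)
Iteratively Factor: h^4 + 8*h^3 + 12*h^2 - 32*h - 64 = (h + 4)*(h^3 + 4*h^2 - 4*h - 16) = (h + 2)*(h + 4)*(h^2 + 2*h - 8) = (h + 2)*(h + 4)^2*(h - 2)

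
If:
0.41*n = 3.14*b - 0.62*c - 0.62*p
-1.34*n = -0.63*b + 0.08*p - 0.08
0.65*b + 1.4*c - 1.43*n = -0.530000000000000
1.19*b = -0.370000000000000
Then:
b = -0.31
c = -0.24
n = -0.01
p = -1.33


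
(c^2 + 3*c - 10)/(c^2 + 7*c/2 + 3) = 2*(c^2 + 3*c - 10)/(2*c^2 + 7*c + 6)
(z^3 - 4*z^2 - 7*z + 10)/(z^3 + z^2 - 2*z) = (z - 5)/z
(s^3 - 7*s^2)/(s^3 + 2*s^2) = (s - 7)/(s + 2)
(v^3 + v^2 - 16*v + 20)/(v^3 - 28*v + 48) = (v^2 + 3*v - 10)/(v^2 + 2*v - 24)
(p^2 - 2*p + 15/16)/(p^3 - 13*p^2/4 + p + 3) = (16*p^2 - 32*p + 15)/(4*(4*p^3 - 13*p^2 + 4*p + 12))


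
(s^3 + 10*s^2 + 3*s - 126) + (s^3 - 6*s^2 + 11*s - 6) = 2*s^3 + 4*s^2 + 14*s - 132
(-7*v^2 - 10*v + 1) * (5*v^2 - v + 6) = -35*v^4 - 43*v^3 - 27*v^2 - 61*v + 6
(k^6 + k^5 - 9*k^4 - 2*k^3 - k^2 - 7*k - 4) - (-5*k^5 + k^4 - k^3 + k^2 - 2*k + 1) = k^6 + 6*k^5 - 10*k^4 - k^3 - 2*k^2 - 5*k - 5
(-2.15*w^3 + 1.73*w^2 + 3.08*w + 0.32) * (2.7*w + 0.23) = -5.805*w^4 + 4.1765*w^3 + 8.7139*w^2 + 1.5724*w + 0.0736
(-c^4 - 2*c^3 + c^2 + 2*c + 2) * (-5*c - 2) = 5*c^5 + 12*c^4 - c^3 - 12*c^2 - 14*c - 4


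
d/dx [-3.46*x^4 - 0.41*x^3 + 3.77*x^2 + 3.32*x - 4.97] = -13.84*x^3 - 1.23*x^2 + 7.54*x + 3.32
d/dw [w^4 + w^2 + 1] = 4*w^3 + 2*w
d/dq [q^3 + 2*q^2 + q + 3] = 3*q^2 + 4*q + 1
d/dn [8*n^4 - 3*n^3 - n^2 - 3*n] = 32*n^3 - 9*n^2 - 2*n - 3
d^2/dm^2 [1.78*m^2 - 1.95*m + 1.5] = 3.56000000000000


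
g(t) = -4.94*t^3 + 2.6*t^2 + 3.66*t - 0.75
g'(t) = -14.82*t^2 + 5.2*t + 3.66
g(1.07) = 0.09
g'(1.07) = -7.74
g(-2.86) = 125.61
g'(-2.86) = -132.43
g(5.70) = -810.27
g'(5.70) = -448.20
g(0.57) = 1.27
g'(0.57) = 1.81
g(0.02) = -0.68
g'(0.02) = 3.76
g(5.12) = -576.89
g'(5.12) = -358.21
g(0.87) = 1.15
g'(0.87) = -3.03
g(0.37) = 0.71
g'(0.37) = 3.56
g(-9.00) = 3778.17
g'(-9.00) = -1243.56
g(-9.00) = 3778.17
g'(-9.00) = -1243.56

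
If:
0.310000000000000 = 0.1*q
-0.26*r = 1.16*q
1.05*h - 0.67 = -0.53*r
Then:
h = 7.62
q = 3.10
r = -13.83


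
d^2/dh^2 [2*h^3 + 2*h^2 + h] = 12*h + 4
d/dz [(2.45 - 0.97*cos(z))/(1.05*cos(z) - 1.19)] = 1.4182*sin(z)/(1.05*cos(z) - 1.19)^2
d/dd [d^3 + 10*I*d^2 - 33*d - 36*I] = 3*d^2 + 20*I*d - 33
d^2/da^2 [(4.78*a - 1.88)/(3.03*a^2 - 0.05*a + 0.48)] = ((11.8708 - 86.9004*a)*(3.03*a^2 - 0.05*a + 0.48) + (4.78*a - 1.88)*(6.06*a - 0.05)*(12.12*a - 0.1))/(3.03*a^2 - 0.05*a + 0.48)^3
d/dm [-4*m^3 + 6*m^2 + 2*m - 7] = -12*m^2 + 12*m + 2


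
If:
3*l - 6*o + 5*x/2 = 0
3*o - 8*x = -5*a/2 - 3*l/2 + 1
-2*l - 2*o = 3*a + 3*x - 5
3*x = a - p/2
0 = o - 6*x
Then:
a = -1157/157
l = 1273/157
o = 684/157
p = -2998/157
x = 114/157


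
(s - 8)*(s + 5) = s^2 - 3*s - 40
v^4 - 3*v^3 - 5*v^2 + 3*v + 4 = (v - 4)*(v - 1)*(v + 1)^2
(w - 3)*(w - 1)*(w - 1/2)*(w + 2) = w^4 - 5*w^3/2 - 4*w^2 + 17*w/2 - 3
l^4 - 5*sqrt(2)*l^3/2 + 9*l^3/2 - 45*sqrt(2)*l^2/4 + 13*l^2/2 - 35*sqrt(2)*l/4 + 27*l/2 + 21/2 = (l + 1)*(l + 7/2)*(l - 3*sqrt(2)/2)*(l - sqrt(2))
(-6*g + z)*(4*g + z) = -24*g^2 - 2*g*z + z^2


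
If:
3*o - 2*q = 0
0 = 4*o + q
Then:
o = 0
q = 0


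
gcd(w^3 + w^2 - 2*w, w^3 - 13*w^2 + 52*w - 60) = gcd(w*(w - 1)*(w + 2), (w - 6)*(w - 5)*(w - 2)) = 1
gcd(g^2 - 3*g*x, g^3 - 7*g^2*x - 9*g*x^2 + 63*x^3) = -g + 3*x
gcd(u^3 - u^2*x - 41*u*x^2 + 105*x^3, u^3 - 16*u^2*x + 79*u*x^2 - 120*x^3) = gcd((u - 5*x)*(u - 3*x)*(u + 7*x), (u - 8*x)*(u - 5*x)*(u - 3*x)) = u^2 - 8*u*x + 15*x^2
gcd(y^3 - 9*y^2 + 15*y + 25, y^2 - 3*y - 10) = y - 5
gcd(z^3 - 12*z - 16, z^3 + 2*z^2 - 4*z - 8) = z^2 + 4*z + 4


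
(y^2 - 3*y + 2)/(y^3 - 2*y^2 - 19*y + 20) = (y - 2)/(y^2 - y - 20)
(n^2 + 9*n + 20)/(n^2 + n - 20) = (n + 4)/(n - 4)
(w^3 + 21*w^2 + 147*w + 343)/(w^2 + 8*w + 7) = (w^2 + 14*w + 49)/(w + 1)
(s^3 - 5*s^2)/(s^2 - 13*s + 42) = s^2*(s - 5)/(s^2 - 13*s + 42)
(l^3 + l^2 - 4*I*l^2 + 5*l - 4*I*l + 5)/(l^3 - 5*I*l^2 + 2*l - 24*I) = (l^3 + l^2*(1 - 4*I) + l*(5 - 4*I) + 5)/(l^3 - 5*I*l^2 + 2*l - 24*I)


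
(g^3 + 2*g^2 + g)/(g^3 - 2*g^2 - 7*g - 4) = g/(g - 4)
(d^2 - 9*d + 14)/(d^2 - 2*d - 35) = (d - 2)/(d + 5)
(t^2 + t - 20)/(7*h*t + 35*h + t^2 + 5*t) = (t - 4)/(7*h + t)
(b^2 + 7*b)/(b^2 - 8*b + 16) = b*(b + 7)/(b^2 - 8*b + 16)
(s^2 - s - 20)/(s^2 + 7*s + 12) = (s - 5)/(s + 3)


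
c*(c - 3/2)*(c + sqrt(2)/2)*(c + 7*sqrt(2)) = c^4 - 3*c^3/2 + 15*sqrt(2)*c^3/2 - 45*sqrt(2)*c^2/4 + 7*c^2 - 21*c/2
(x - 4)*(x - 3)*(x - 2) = x^3 - 9*x^2 + 26*x - 24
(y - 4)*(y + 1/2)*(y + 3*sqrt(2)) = y^3 - 7*y^2/2 + 3*sqrt(2)*y^2 - 21*sqrt(2)*y/2 - 2*y - 6*sqrt(2)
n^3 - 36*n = n*(n - 6)*(n + 6)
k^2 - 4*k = k*(k - 4)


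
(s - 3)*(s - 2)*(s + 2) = s^3 - 3*s^2 - 4*s + 12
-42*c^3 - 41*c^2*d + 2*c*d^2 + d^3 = (-6*c + d)*(c + d)*(7*c + d)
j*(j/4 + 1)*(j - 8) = j^3/4 - j^2 - 8*j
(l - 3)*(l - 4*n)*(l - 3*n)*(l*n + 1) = l^4*n - 7*l^3*n^2 - 3*l^3*n + l^3 + 12*l^2*n^3 + 21*l^2*n^2 - 7*l^2*n - 3*l^2 - 36*l*n^3 + 12*l*n^2 + 21*l*n - 36*n^2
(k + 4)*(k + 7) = k^2 + 11*k + 28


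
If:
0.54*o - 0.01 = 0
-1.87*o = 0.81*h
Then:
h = -0.04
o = 0.02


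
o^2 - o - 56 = (o - 8)*(o + 7)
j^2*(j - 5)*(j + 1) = j^4 - 4*j^3 - 5*j^2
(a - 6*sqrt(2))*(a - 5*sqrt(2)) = a^2 - 11*sqrt(2)*a + 60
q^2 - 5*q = q*(q - 5)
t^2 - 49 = (t - 7)*(t + 7)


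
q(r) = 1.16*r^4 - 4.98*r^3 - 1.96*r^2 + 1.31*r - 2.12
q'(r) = 4.64*r^3 - 14.94*r^2 - 3.92*r + 1.31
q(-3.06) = 219.91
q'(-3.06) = -259.54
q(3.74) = -58.20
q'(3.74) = 20.41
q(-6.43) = 3215.25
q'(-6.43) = -1824.71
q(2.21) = -34.88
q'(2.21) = -30.24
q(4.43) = -20.98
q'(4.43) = 94.14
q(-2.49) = 103.94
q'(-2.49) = -153.19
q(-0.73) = -1.85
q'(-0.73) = -5.59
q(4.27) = -34.35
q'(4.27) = 73.42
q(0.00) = -2.12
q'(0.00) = 1.31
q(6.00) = 362.86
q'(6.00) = 442.19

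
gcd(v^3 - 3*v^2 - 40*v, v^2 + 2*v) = v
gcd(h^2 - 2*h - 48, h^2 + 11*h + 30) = h + 6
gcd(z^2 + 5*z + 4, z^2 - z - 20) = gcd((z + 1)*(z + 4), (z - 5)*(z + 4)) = z + 4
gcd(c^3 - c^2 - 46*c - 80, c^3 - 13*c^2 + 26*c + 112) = c^2 - 6*c - 16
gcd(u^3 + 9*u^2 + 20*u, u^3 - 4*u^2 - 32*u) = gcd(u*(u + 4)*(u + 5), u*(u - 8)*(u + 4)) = u^2 + 4*u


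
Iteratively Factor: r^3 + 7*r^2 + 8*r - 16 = (r + 4)*(r^2 + 3*r - 4) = (r + 4)^2*(r - 1)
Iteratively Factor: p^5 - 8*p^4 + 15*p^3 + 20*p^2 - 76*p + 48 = (p - 3)*(p^4 - 5*p^3 + 20*p - 16) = (p - 3)*(p - 2)*(p^3 - 3*p^2 - 6*p + 8) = (p - 4)*(p - 3)*(p - 2)*(p^2 + p - 2) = (p - 4)*(p - 3)*(p - 2)*(p - 1)*(p + 2)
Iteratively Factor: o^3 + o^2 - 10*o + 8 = (o - 1)*(o^2 + 2*o - 8) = (o - 1)*(o + 4)*(o - 2)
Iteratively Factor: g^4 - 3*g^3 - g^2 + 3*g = (g)*(g^3 - 3*g^2 - g + 3) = g*(g - 3)*(g^2 - 1) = g*(g - 3)*(g + 1)*(g - 1)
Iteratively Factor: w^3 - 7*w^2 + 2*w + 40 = (w + 2)*(w^2 - 9*w + 20) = (w - 5)*(w + 2)*(w - 4)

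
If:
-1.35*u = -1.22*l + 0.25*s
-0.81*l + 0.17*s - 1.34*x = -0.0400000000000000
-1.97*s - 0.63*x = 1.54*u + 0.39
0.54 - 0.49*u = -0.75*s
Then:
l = 0.37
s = -0.45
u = 0.42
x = -0.25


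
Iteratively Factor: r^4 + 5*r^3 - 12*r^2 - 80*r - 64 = (r + 4)*(r^3 + r^2 - 16*r - 16) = (r - 4)*(r + 4)*(r^2 + 5*r + 4) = (r - 4)*(r + 4)^2*(r + 1)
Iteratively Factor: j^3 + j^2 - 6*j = (j)*(j^2 + j - 6) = j*(j + 3)*(j - 2)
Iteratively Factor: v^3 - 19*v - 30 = (v + 2)*(v^2 - 2*v - 15) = (v + 2)*(v + 3)*(v - 5)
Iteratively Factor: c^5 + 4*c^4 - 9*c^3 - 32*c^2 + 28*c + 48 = (c - 2)*(c^4 + 6*c^3 + 3*c^2 - 26*c - 24) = (c - 2)*(c + 4)*(c^3 + 2*c^2 - 5*c - 6) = (c - 2)*(c + 1)*(c + 4)*(c^2 + c - 6) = (c - 2)*(c + 1)*(c + 3)*(c + 4)*(c - 2)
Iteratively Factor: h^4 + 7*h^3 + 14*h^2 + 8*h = (h + 4)*(h^3 + 3*h^2 + 2*h) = (h + 2)*(h + 4)*(h^2 + h) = h*(h + 2)*(h + 4)*(h + 1)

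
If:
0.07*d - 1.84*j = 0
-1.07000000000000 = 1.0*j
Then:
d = -28.13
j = -1.07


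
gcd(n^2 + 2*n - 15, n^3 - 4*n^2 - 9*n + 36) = n - 3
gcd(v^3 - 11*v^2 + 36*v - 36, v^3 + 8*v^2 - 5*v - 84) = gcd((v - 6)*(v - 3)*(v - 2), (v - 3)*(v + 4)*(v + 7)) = v - 3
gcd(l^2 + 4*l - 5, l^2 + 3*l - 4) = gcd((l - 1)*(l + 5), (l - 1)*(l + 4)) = l - 1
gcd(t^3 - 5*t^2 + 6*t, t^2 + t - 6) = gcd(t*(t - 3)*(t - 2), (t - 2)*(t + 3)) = t - 2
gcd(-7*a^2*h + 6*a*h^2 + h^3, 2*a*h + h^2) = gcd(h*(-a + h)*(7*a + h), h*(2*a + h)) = h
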